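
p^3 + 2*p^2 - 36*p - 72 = (p - 6)*(p + 2)*(p + 6)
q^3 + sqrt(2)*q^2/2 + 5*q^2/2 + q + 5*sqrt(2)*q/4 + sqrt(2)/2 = (q + 1/2)*(q + 2)*(q + sqrt(2)/2)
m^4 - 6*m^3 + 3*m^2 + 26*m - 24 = (m - 4)*(m - 3)*(m - 1)*(m + 2)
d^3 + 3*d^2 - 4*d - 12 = (d - 2)*(d + 2)*(d + 3)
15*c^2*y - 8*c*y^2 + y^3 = y*(-5*c + y)*(-3*c + y)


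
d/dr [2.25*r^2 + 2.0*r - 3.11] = 4.5*r + 2.0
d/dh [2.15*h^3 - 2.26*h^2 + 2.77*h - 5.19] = 6.45*h^2 - 4.52*h + 2.77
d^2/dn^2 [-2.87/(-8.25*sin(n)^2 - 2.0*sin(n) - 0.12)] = (-781.3575*sin(n)^4 - 142.065*sin(n)^3 + 1171.92145*sin(n)^2 + 284.8188*sin(n) + 17.2774)/(8.25*sin(n)^2 + 2.0*sin(n) + 0.12)^3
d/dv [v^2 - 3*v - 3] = 2*v - 3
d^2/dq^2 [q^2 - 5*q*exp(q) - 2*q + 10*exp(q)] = -5*q*exp(q) + 2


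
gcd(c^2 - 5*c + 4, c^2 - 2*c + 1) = c - 1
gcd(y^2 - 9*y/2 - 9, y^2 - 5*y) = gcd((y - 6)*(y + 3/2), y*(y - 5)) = 1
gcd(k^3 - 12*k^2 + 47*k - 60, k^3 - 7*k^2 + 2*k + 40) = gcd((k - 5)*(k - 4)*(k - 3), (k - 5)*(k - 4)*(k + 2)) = k^2 - 9*k + 20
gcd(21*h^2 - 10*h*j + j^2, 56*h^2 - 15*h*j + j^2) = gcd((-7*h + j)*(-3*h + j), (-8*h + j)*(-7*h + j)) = 7*h - j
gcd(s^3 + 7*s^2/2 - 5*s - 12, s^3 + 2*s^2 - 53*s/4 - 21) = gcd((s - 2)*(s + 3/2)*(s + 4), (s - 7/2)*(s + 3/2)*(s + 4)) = s^2 + 11*s/2 + 6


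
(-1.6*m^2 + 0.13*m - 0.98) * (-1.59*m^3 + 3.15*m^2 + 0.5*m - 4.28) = 2.544*m^5 - 5.2467*m^4 + 1.1677*m^3 + 3.826*m^2 - 1.0464*m + 4.1944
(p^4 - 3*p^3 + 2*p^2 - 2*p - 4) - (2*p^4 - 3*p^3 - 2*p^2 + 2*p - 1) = -p^4 + 4*p^2 - 4*p - 3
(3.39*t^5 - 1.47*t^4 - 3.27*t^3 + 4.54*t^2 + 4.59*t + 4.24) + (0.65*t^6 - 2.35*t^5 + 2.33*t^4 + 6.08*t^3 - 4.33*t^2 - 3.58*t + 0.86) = 0.65*t^6 + 1.04*t^5 + 0.86*t^4 + 2.81*t^3 + 0.21*t^2 + 1.01*t + 5.1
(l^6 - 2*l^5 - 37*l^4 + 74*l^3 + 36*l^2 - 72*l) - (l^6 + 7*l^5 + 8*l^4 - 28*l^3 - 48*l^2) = -9*l^5 - 45*l^4 + 102*l^3 + 84*l^2 - 72*l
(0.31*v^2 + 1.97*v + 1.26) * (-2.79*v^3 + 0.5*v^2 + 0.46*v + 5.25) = -0.8649*v^5 - 5.3413*v^4 - 2.3878*v^3 + 3.1637*v^2 + 10.9221*v + 6.615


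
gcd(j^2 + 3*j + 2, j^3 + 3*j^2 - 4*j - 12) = j + 2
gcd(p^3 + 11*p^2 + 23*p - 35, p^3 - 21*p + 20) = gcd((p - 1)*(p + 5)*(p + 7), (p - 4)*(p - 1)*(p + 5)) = p^2 + 4*p - 5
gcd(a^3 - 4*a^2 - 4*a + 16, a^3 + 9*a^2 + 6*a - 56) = a - 2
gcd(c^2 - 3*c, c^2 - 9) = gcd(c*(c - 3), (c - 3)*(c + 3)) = c - 3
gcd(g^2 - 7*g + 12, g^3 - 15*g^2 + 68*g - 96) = g^2 - 7*g + 12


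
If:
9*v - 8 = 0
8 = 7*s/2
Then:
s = 16/7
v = 8/9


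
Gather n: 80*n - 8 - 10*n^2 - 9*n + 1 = -10*n^2 + 71*n - 7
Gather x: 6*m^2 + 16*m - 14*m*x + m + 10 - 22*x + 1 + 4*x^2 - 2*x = 6*m^2 + 17*m + 4*x^2 + x*(-14*m - 24) + 11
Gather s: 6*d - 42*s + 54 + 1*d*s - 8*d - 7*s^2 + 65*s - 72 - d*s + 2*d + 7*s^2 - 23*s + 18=0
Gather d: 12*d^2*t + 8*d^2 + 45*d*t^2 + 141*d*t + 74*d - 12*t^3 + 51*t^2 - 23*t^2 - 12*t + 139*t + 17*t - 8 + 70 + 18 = d^2*(12*t + 8) + d*(45*t^2 + 141*t + 74) - 12*t^3 + 28*t^2 + 144*t + 80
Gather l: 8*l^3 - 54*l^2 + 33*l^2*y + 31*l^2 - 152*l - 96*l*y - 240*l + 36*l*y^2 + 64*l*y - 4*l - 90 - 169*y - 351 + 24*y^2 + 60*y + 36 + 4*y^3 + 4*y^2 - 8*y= 8*l^3 + l^2*(33*y - 23) + l*(36*y^2 - 32*y - 396) + 4*y^3 + 28*y^2 - 117*y - 405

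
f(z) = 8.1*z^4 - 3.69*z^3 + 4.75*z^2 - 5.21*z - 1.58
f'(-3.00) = -1008.14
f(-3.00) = 812.53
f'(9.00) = 22803.22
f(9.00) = 50790.37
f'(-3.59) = -1681.08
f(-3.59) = 1594.51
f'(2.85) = 681.98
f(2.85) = 471.13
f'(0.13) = -4.09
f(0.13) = -2.18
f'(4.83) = 3433.21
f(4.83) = 4076.61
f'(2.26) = 333.72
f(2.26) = 179.62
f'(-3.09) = -1096.18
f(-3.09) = 907.19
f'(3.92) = 1813.58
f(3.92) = 1741.34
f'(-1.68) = -206.04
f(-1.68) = 102.60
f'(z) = 32.4*z^3 - 11.07*z^2 + 9.5*z - 5.21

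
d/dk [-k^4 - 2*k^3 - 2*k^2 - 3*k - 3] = -4*k^3 - 6*k^2 - 4*k - 3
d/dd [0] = 0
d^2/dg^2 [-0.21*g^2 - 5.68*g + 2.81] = -0.420000000000000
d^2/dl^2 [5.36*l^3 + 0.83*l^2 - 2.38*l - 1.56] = 32.16*l + 1.66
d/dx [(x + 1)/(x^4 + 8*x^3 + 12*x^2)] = (x*(x^2 + 8*x + 12) - 4*(x + 1)*(x^2 + 6*x + 6))/(x^3*(x^2 + 8*x + 12)^2)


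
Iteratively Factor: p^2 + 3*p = (p + 3)*(p)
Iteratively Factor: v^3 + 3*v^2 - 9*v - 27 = (v + 3)*(v^2 - 9) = (v + 3)^2*(v - 3)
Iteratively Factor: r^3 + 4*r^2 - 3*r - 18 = (r + 3)*(r^2 + r - 6) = (r - 2)*(r + 3)*(r + 3)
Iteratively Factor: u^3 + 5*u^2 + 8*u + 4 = (u + 1)*(u^2 + 4*u + 4) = (u + 1)*(u + 2)*(u + 2)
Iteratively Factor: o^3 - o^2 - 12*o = (o - 4)*(o^2 + 3*o) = o*(o - 4)*(o + 3)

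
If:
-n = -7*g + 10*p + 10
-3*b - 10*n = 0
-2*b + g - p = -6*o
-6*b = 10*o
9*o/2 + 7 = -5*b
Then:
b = -70/23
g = -4171/69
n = 21/23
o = 42/23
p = -2995/69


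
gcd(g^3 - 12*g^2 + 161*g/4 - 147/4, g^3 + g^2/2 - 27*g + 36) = g - 3/2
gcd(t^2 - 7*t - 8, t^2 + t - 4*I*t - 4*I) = t + 1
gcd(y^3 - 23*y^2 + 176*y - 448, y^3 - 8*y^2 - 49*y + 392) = y^2 - 15*y + 56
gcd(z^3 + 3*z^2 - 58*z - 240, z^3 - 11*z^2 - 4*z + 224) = z - 8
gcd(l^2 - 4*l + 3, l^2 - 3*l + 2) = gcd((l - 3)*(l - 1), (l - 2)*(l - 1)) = l - 1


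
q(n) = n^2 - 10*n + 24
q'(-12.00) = -34.00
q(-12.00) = 288.00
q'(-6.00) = -22.00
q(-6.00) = 120.00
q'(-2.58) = -15.16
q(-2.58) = 56.46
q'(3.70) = -2.60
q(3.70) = 0.69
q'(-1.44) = -12.88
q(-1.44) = 40.47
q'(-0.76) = -11.52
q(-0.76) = 32.18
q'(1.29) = -7.42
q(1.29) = 12.76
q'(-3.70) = -17.40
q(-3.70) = 74.69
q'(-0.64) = -11.28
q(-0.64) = 30.81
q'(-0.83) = -11.66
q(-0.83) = 32.99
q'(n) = 2*n - 10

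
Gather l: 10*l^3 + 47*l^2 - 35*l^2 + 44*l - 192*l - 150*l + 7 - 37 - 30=10*l^3 + 12*l^2 - 298*l - 60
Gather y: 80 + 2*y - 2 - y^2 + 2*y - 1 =-y^2 + 4*y + 77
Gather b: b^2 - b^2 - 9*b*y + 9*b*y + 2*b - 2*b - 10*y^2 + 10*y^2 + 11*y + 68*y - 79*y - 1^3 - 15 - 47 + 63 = 0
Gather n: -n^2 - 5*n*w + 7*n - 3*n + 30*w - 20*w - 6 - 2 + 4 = -n^2 + n*(4 - 5*w) + 10*w - 4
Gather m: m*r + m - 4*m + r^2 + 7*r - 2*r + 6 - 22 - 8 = m*(r - 3) + r^2 + 5*r - 24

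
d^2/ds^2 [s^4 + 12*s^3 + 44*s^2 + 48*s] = 12*s^2 + 72*s + 88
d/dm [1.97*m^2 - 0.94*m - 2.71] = 3.94*m - 0.94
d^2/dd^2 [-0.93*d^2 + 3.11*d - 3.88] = -1.86000000000000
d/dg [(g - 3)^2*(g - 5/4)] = (g - 3)*(6*g - 11)/2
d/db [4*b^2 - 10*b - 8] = 8*b - 10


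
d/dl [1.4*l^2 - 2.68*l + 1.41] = 2.8*l - 2.68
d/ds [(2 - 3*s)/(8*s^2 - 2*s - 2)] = (12*s^2 - 16*s + 5)/(2*(16*s^4 - 8*s^3 - 7*s^2 + 2*s + 1))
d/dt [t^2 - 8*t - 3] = 2*t - 8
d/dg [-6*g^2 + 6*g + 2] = 6 - 12*g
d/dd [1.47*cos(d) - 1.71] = -1.47*sin(d)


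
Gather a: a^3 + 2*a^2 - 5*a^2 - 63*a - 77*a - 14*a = a^3 - 3*a^2 - 154*a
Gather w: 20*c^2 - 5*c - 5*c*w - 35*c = 20*c^2 - 5*c*w - 40*c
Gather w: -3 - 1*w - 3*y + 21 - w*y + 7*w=w*(6 - y) - 3*y + 18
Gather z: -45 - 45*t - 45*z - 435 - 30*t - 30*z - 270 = -75*t - 75*z - 750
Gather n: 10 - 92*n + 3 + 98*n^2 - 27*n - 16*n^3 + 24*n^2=-16*n^3 + 122*n^2 - 119*n + 13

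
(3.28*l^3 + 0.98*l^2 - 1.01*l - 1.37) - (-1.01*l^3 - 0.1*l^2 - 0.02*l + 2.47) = 4.29*l^3 + 1.08*l^2 - 0.99*l - 3.84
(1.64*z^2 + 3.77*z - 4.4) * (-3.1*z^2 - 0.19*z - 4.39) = -5.084*z^4 - 11.9986*z^3 + 5.7241*z^2 - 15.7143*z + 19.316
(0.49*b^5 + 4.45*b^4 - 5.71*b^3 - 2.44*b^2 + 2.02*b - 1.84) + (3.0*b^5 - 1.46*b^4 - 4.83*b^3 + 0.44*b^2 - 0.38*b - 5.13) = 3.49*b^5 + 2.99*b^4 - 10.54*b^3 - 2.0*b^2 + 1.64*b - 6.97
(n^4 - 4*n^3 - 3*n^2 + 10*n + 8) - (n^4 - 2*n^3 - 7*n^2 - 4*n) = -2*n^3 + 4*n^2 + 14*n + 8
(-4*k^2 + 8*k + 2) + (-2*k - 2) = -4*k^2 + 6*k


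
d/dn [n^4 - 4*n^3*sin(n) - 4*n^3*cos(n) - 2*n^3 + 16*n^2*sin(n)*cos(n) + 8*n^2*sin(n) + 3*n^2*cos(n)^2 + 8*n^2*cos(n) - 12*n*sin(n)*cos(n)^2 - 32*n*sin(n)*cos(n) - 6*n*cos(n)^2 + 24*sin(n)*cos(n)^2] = -4*sqrt(2)*n^3*cos(n + pi/4) + 4*n^3 - 20*n^2*sin(n) - 3*n^2*sin(2*n) - 4*n^2*cos(n) + 16*n^2*cos(2*n) - 6*n^2 + 16*n*sin(n) + 22*n*sin(2*n) + 13*n*cos(n) - 29*n*cos(2*n) - 9*n*cos(3*n) + 3*n - 3*sin(n) - 16*sin(2*n) - 3*sin(3*n) + 6*cos(n) - 3*cos(2*n) + 18*cos(3*n) - 3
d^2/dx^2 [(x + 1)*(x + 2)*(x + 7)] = 6*x + 20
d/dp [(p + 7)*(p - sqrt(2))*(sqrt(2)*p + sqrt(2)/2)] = 3*sqrt(2)*p^2 - 4*p + 15*sqrt(2)*p - 15 + 7*sqrt(2)/2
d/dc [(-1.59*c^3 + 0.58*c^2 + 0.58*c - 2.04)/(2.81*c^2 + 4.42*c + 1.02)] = (-4.4679*c^4 - 14.0556*c^3 - 3.9316*c^2 + 12.648*c + 9.6084)/(7.8961*c^4 + 24.8404*c^3 + 25.2688*c^2 + 9.0168*c + 1.0404)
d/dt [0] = 0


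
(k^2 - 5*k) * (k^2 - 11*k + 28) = k^4 - 16*k^3 + 83*k^2 - 140*k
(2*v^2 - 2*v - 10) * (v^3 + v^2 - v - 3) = 2*v^5 - 14*v^3 - 14*v^2 + 16*v + 30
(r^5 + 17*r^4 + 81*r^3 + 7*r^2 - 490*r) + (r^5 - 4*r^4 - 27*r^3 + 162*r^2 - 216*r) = 2*r^5 + 13*r^4 + 54*r^3 + 169*r^2 - 706*r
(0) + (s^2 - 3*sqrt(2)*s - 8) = s^2 - 3*sqrt(2)*s - 8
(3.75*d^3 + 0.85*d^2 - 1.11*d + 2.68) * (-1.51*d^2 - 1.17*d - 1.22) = -5.6625*d^5 - 5.671*d^4 - 3.8934*d^3 - 3.7851*d^2 - 1.7814*d - 3.2696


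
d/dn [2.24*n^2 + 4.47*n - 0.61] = 4.48*n + 4.47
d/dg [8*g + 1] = 8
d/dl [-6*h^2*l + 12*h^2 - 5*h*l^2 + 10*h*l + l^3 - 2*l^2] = -6*h^2 - 10*h*l + 10*h + 3*l^2 - 4*l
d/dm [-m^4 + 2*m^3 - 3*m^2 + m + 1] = -4*m^3 + 6*m^2 - 6*m + 1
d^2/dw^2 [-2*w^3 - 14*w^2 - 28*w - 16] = -12*w - 28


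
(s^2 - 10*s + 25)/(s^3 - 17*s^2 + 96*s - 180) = (s - 5)/(s^2 - 12*s + 36)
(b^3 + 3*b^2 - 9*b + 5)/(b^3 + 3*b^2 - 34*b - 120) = (b^2 - 2*b + 1)/(b^2 - 2*b - 24)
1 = 1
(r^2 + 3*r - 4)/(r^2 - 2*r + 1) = (r + 4)/(r - 1)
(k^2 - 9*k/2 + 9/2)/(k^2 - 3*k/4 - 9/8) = 4*(k - 3)/(4*k + 3)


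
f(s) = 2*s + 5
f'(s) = 2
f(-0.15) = 4.70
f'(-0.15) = 2.00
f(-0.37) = 4.26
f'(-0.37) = 2.00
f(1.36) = 7.72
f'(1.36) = 2.00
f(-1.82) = 1.36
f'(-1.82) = 2.00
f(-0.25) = 4.50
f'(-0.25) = 2.00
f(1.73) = 8.46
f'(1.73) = 2.00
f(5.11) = 15.22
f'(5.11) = 2.00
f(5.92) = 16.84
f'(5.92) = 2.00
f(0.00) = 5.00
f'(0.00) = 2.00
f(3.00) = 11.00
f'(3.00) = 2.00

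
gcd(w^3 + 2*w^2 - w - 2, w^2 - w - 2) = w + 1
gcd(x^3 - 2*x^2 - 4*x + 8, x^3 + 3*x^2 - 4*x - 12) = x^2 - 4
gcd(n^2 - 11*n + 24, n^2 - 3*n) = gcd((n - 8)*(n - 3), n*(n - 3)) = n - 3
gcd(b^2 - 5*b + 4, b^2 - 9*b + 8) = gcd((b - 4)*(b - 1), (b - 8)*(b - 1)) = b - 1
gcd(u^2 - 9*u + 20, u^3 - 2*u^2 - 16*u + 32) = u - 4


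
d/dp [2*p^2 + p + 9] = 4*p + 1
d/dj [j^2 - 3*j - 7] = 2*j - 3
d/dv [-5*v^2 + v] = 1 - 10*v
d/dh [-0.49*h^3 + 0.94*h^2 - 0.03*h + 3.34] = -1.47*h^2 + 1.88*h - 0.03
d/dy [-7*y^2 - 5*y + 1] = -14*y - 5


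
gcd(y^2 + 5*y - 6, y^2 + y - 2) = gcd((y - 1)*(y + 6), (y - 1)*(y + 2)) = y - 1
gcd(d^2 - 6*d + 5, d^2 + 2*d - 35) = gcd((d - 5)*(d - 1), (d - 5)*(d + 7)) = d - 5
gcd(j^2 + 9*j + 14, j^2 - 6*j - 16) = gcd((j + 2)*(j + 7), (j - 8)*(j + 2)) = j + 2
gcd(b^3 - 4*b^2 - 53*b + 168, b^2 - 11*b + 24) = b^2 - 11*b + 24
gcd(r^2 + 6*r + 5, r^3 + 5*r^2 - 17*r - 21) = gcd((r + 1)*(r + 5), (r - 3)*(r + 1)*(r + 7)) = r + 1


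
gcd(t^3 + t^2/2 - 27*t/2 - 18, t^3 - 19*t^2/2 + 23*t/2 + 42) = t^2 - 5*t/2 - 6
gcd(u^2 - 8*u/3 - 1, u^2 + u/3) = u + 1/3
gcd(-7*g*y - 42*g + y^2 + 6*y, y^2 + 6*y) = y + 6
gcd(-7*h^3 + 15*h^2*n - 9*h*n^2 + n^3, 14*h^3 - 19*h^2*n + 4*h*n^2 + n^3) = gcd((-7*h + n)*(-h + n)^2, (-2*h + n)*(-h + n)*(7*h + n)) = h - n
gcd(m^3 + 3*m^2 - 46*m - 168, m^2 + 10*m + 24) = m^2 + 10*m + 24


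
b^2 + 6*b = b*(b + 6)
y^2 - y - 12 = (y - 4)*(y + 3)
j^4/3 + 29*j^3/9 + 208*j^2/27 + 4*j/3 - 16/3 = (j/3 + 1)*(j - 2/3)*(j + 4/3)*(j + 6)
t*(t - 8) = t^2 - 8*t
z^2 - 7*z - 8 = (z - 8)*(z + 1)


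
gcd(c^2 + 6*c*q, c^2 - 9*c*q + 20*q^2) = 1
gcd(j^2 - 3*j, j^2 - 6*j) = j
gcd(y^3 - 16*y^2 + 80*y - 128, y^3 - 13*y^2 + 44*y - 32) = y^2 - 12*y + 32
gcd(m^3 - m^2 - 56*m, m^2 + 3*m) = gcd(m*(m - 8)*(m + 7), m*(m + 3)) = m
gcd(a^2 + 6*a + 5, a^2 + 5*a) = a + 5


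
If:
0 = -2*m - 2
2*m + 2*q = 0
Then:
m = -1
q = 1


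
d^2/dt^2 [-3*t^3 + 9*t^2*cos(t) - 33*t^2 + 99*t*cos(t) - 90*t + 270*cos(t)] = -9*t^2*cos(t) - 36*t*sin(t) - 99*t*cos(t) - 18*t - 198*sin(t) - 252*cos(t) - 66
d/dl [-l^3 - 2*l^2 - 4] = l*(-3*l - 4)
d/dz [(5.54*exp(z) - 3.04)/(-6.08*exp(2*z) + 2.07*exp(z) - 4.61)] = (33.6832*exp(2*z) - 36.9664*exp(z) - 19.2466)*exp(z)/(36.9664*exp(4*z) - 25.1712*exp(3*z) + 60.3425*exp(2*z) - 19.0854*exp(z) + 21.2521)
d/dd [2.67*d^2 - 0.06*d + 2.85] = 5.34*d - 0.06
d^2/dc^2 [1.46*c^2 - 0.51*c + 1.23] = 2.92000000000000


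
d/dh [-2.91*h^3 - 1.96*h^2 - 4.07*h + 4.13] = -8.73*h^2 - 3.92*h - 4.07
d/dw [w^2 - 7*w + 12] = 2*w - 7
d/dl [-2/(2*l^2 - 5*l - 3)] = 2*(4*l - 5)/(-2*l^2 + 5*l + 3)^2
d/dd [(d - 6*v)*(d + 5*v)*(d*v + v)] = v*(3*d^2 - 2*d*v + 2*d - 30*v^2 - v)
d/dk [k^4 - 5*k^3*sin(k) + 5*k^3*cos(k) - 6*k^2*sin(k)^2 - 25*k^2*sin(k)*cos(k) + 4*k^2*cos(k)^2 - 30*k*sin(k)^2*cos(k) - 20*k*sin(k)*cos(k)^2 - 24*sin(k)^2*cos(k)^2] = -5*sqrt(2)*k^3*sin(k + pi/4) + 4*k^3 - 10*k^2*sin(2*k) - 25*k^2*cos(2*k) + 15*sqrt(2)*k^2*cos(k + pi/4) + 15*k*sin(k)/2 - 25*k*sin(2*k) - 45*k*sin(3*k)/2 - 5*k*cos(k) + 10*k*cos(2*k) - 15*k*cos(3*k) - 2*k - 5*sin(k) - 5*sin(3*k) - 12*sin(4*k) - 15*cos(k)/2 + 15*cos(3*k)/2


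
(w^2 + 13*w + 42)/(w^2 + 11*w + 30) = (w + 7)/(w + 5)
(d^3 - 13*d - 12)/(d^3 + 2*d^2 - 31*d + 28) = (d^2 + 4*d + 3)/(d^2 + 6*d - 7)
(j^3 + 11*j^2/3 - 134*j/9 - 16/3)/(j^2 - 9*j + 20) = (9*j^3 + 33*j^2 - 134*j - 48)/(9*(j^2 - 9*j + 20))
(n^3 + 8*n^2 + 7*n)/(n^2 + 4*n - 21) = n*(n + 1)/(n - 3)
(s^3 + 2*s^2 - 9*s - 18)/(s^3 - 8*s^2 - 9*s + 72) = (s + 2)/(s - 8)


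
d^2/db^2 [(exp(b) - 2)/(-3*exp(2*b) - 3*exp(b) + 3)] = (-exp(4*b) + 9*exp(3*b) + 9*exp(b) + 1)*exp(b)/(3*(exp(6*b) + 3*exp(5*b) - 5*exp(3*b) + 3*exp(b) - 1))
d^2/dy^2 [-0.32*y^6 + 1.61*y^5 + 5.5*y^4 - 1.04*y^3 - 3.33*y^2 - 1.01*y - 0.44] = -9.6*y^4 + 32.2*y^3 + 66.0*y^2 - 6.24*y - 6.66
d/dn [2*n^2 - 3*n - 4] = 4*n - 3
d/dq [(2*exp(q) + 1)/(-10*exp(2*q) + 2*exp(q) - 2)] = (10*exp(2*q) + 10*exp(q) - 3)*exp(q)/(2*(25*exp(4*q) - 10*exp(3*q) + 11*exp(2*q) - 2*exp(q) + 1))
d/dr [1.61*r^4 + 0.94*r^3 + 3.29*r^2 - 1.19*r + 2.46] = 6.44*r^3 + 2.82*r^2 + 6.58*r - 1.19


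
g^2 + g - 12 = (g - 3)*(g + 4)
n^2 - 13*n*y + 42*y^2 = (n - 7*y)*(n - 6*y)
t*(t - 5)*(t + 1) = t^3 - 4*t^2 - 5*t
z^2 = z^2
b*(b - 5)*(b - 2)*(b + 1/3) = b^4 - 20*b^3/3 + 23*b^2/3 + 10*b/3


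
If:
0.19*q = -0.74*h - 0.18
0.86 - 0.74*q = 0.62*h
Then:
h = -0.69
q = 1.74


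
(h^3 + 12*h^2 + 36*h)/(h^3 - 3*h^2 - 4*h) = (h^2 + 12*h + 36)/(h^2 - 3*h - 4)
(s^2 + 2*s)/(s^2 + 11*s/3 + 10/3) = 3*s/(3*s + 5)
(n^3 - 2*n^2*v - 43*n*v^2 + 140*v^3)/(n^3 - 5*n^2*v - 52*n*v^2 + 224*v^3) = (-n + 5*v)/(-n + 8*v)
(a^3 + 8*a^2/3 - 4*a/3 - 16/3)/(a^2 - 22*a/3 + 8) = (a^2 + 4*a + 4)/(a - 6)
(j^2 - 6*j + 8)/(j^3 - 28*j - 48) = (-j^2 + 6*j - 8)/(-j^3 + 28*j + 48)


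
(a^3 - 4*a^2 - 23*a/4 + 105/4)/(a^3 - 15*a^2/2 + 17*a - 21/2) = (a + 5/2)/(a - 1)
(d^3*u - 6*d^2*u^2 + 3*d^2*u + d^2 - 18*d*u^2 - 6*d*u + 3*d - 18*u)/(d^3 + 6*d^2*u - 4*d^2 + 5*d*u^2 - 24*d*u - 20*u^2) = (d^3*u - 6*d^2*u^2 + 3*d^2*u + d^2 - 18*d*u^2 - 6*d*u + 3*d - 18*u)/(d^3 + 6*d^2*u - 4*d^2 + 5*d*u^2 - 24*d*u - 20*u^2)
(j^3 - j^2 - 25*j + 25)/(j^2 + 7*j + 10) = (j^2 - 6*j + 5)/(j + 2)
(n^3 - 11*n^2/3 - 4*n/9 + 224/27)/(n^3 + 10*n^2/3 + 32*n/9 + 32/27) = (9*n^2 - 45*n + 56)/(9*n^2 + 18*n + 8)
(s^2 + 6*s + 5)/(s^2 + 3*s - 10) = (s + 1)/(s - 2)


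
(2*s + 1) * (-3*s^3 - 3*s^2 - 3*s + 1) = -6*s^4 - 9*s^3 - 9*s^2 - s + 1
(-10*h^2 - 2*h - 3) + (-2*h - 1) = -10*h^2 - 4*h - 4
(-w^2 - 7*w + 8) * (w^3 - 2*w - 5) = -w^5 - 7*w^4 + 10*w^3 + 19*w^2 + 19*w - 40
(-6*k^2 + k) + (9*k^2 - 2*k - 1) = 3*k^2 - k - 1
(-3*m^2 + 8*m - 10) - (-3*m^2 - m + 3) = 9*m - 13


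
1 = 1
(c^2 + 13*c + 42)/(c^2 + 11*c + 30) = (c + 7)/(c + 5)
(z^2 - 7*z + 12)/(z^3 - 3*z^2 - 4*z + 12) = (z - 4)/(z^2 - 4)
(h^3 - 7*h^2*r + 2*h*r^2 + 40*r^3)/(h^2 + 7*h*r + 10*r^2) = (h^2 - 9*h*r + 20*r^2)/(h + 5*r)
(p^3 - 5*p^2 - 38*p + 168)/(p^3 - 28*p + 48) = (p - 7)/(p - 2)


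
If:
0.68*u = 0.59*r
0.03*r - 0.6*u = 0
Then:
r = 0.00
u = 0.00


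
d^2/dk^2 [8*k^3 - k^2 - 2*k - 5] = 48*k - 2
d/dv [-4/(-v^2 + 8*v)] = 8*(4 - v)/(v^2*(v - 8)^2)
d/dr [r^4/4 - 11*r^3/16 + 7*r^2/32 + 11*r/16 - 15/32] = r^3 - 33*r^2/16 + 7*r/16 + 11/16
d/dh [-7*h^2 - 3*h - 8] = -14*h - 3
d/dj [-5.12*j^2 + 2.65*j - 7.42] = 2.65 - 10.24*j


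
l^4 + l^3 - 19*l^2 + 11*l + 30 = (l - 3)*(l - 2)*(l + 1)*(l + 5)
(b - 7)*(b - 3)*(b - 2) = b^3 - 12*b^2 + 41*b - 42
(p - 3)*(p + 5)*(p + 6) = p^3 + 8*p^2 - 3*p - 90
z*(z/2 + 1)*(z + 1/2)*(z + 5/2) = z^4/2 + 5*z^3/2 + 29*z^2/8 + 5*z/4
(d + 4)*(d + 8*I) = d^2 + 4*d + 8*I*d + 32*I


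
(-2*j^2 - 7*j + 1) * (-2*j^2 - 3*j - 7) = 4*j^4 + 20*j^3 + 33*j^2 + 46*j - 7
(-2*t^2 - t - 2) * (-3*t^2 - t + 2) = 6*t^4 + 5*t^3 + 3*t^2 - 4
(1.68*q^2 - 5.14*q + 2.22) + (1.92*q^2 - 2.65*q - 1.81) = 3.6*q^2 - 7.79*q + 0.41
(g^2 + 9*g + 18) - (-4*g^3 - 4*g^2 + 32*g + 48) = 4*g^3 + 5*g^2 - 23*g - 30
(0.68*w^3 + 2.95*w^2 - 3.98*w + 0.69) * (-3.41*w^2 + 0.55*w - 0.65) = -2.3188*w^5 - 9.6855*w^4 + 14.7523*w^3 - 6.4594*w^2 + 2.9665*w - 0.4485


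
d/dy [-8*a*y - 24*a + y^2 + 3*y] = -8*a + 2*y + 3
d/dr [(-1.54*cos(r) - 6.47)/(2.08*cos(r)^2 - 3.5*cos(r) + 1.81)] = (-3.2032*cos(r)^2 - 26.9152*cos(r) + 25.4324)*sin(r)/(4.3264*cos(r)^4 - 14.56*cos(r)^3 + 19.7796*cos(r)^2 - 12.67*cos(r) + 3.2761)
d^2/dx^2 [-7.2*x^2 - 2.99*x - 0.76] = -14.4000000000000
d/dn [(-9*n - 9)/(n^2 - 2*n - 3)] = 9/(n^2 - 6*n + 9)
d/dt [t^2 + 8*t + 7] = 2*t + 8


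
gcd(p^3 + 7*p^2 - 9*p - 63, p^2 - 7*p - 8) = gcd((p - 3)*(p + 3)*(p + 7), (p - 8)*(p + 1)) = 1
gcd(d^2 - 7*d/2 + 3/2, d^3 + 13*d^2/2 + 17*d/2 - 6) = d - 1/2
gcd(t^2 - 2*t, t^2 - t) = t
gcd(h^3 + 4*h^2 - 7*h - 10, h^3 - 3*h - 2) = h^2 - h - 2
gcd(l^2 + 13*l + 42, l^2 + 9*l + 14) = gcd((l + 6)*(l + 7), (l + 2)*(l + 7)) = l + 7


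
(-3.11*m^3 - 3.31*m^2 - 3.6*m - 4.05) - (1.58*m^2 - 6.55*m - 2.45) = -3.11*m^3 - 4.89*m^2 + 2.95*m - 1.6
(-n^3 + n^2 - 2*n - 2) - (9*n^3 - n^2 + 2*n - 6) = -10*n^3 + 2*n^2 - 4*n + 4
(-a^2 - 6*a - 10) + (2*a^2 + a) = a^2 - 5*a - 10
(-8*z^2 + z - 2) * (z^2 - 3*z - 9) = -8*z^4 + 25*z^3 + 67*z^2 - 3*z + 18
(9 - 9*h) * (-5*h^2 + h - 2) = 45*h^3 - 54*h^2 + 27*h - 18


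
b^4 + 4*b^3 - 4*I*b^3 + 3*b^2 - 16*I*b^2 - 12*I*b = b*(b + 1)*(b + 3)*(b - 4*I)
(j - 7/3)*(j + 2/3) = j^2 - 5*j/3 - 14/9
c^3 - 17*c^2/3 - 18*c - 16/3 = (c - 8)*(c + 1/3)*(c + 2)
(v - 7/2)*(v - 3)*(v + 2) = v^3 - 9*v^2/2 - 5*v/2 + 21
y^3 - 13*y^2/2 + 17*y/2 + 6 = (y - 4)*(y - 3)*(y + 1/2)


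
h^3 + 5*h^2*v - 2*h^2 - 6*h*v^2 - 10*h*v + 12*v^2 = (h - 2)*(h - v)*(h + 6*v)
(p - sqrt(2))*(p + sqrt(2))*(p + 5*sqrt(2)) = p^3 + 5*sqrt(2)*p^2 - 2*p - 10*sqrt(2)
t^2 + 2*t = t*(t + 2)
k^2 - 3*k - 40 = (k - 8)*(k + 5)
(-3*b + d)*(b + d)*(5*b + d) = -15*b^3 - 13*b^2*d + 3*b*d^2 + d^3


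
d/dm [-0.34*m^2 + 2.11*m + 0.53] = 2.11 - 0.68*m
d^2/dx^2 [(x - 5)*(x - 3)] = 2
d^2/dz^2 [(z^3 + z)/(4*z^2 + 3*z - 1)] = 2*(29*z^3 - 9*z^2 + 15*z + 3)/(64*z^6 + 144*z^5 + 60*z^4 - 45*z^3 - 15*z^2 + 9*z - 1)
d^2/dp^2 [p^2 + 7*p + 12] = 2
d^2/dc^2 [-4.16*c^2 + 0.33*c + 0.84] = -8.32000000000000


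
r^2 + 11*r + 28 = (r + 4)*(r + 7)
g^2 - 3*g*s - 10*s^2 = (g - 5*s)*(g + 2*s)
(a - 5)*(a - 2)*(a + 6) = a^3 - a^2 - 32*a + 60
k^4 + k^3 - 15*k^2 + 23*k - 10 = (k - 2)*(k - 1)^2*(k + 5)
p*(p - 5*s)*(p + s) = p^3 - 4*p^2*s - 5*p*s^2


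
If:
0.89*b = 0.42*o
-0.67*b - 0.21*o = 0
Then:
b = 0.00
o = 0.00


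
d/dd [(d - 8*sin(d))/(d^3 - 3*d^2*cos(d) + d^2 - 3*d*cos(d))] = (-3*d^3*sin(d) - 8*d^3*cos(d) - 2*d^3 + 21*d^2*sin(d) - 5*d^2*cos(d) + 23*d^2 + 16*d*sin(d) - 24*d*sin(2*d) + 24*d - 12*sin(2*d))/(d^2*(d + 1)^2*(d - 3*cos(d))^2)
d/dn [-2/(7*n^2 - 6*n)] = 4*(7*n - 3)/(n^2*(7*n - 6)^2)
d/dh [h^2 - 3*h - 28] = 2*h - 3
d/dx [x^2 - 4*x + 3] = 2*x - 4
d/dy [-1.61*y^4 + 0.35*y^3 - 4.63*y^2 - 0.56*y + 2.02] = -6.44*y^3 + 1.05*y^2 - 9.26*y - 0.56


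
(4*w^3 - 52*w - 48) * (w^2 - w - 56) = 4*w^5 - 4*w^4 - 276*w^3 + 4*w^2 + 2960*w + 2688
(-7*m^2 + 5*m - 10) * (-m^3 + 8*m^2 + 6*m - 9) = 7*m^5 - 61*m^4 + 8*m^3 + 13*m^2 - 105*m + 90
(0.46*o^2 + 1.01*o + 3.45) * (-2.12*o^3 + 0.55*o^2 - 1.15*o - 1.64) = -0.9752*o^5 - 1.8882*o^4 - 7.2875*o^3 - 0.0183999999999997*o^2 - 5.6239*o - 5.658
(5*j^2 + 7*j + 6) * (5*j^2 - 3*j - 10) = 25*j^4 + 20*j^3 - 41*j^2 - 88*j - 60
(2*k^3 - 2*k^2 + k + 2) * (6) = 12*k^3 - 12*k^2 + 6*k + 12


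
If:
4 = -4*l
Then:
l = -1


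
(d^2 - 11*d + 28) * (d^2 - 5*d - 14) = d^4 - 16*d^3 + 69*d^2 + 14*d - 392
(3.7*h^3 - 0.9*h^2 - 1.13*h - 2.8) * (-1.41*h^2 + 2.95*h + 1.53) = -5.217*h^5 + 12.184*h^4 + 4.5993*h^3 - 0.7625*h^2 - 9.9889*h - 4.284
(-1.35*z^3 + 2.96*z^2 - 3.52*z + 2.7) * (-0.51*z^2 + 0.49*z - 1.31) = 0.6885*z^5 - 2.1711*z^4 + 5.0141*z^3 - 6.9794*z^2 + 5.9342*z - 3.537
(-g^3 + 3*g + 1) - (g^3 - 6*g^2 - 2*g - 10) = -2*g^3 + 6*g^2 + 5*g + 11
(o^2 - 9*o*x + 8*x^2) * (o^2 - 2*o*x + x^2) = o^4 - 11*o^3*x + 27*o^2*x^2 - 25*o*x^3 + 8*x^4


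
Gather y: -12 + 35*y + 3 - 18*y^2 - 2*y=-18*y^2 + 33*y - 9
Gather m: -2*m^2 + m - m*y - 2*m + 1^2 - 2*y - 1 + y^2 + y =-2*m^2 + m*(-y - 1) + y^2 - y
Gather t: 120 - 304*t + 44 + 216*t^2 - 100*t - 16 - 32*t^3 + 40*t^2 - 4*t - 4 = -32*t^3 + 256*t^2 - 408*t + 144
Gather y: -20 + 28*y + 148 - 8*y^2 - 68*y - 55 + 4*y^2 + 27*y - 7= -4*y^2 - 13*y + 66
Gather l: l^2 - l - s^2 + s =l^2 - l - s^2 + s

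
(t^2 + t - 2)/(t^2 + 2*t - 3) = (t + 2)/(t + 3)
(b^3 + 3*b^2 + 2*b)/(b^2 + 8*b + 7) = b*(b + 2)/(b + 7)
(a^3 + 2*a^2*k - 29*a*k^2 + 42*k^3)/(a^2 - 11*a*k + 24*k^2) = (a^2 + 5*a*k - 14*k^2)/(a - 8*k)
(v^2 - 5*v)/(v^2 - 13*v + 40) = v/(v - 8)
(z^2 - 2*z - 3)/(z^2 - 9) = (z + 1)/(z + 3)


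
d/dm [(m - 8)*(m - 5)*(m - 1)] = 3*m^2 - 28*m + 53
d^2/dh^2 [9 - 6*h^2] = -12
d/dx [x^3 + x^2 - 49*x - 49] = 3*x^2 + 2*x - 49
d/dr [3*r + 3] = 3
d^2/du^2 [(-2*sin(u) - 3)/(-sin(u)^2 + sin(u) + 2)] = (-2*sin(u)^4 - 12*sin(u)^3 + sin(u)^2 - 6*sin(u) + 10)/((sin(u) - 2)^3*(sin(u) + 1)^2)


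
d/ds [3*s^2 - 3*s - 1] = 6*s - 3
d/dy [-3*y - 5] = -3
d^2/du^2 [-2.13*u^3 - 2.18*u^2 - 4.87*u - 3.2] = -12.78*u - 4.36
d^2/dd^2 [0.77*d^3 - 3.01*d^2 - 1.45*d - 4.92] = 4.62*d - 6.02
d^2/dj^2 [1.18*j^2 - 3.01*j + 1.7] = 2.36000000000000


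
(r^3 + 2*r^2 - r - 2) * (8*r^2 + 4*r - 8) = 8*r^5 + 20*r^4 - 8*r^3 - 36*r^2 + 16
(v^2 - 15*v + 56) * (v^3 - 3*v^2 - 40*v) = v^5 - 18*v^4 + 61*v^3 + 432*v^2 - 2240*v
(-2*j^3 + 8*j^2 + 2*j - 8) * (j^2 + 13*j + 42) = -2*j^5 - 18*j^4 + 22*j^3 + 354*j^2 - 20*j - 336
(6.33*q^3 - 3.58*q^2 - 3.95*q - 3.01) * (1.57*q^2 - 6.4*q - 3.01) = 9.9381*q^5 - 46.1326*q^4 - 2.3428*q^3 + 31.3301*q^2 + 31.1535*q + 9.0601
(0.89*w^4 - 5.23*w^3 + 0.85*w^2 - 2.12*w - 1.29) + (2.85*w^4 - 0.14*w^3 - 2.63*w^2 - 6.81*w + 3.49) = 3.74*w^4 - 5.37*w^3 - 1.78*w^2 - 8.93*w + 2.2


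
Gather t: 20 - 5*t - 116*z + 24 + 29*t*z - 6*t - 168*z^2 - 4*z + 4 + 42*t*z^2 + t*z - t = t*(42*z^2 + 30*z - 12) - 168*z^2 - 120*z + 48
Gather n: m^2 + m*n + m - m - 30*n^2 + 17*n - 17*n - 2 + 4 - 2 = m^2 + m*n - 30*n^2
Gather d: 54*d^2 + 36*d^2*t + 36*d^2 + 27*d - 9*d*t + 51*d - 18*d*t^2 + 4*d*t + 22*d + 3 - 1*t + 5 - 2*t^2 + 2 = d^2*(36*t + 90) + d*(-18*t^2 - 5*t + 100) - 2*t^2 - t + 10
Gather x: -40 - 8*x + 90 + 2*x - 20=30 - 6*x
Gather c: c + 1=c + 1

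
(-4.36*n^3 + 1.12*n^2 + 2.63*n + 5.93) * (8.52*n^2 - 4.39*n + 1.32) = -37.1472*n^5 + 28.6828*n^4 + 11.7356*n^3 + 40.4563*n^2 - 22.5611*n + 7.8276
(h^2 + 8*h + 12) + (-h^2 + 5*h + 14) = 13*h + 26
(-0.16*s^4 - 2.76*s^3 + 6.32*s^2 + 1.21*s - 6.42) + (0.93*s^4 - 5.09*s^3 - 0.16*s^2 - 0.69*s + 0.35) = 0.77*s^4 - 7.85*s^3 + 6.16*s^2 + 0.52*s - 6.07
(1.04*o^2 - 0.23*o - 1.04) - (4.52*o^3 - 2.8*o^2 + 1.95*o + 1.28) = -4.52*o^3 + 3.84*o^2 - 2.18*o - 2.32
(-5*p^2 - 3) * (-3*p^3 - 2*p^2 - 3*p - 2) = 15*p^5 + 10*p^4 + 24*p^3 + 16*p^2 + 9*p + 6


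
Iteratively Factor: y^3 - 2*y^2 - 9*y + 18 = (y - 3)*(y^2 + y - 6) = (y - 3)*(y - 2)*(y + 3)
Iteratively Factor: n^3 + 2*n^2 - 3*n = (n - 1)*(n^2 + 3*n) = n*(n - 1)*(n + 3)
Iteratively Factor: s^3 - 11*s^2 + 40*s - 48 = (s - 4)*(s^2 - 7*s + 12) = (s - 4)*(s - 3)*(s - 4)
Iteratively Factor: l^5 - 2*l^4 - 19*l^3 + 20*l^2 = (l - 1)*(l^4 - l^3 - 20*l^2) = l*(l - 1)*(l^3 - l^2 - 20*l) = l*(l - 1)*(l + 4)*(l^2 - 5*l) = l*(l - 5)*(l - 1)*(l + 4)*(l)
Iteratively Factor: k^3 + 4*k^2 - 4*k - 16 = (k - 2)*(k^2 + 6*k + 8) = (k - 2)*(k + 2)*(k + 4)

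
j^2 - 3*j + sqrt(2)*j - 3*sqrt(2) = (j - 3)*(j + sqrt(2))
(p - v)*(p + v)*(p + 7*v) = p^3 + 7*p^2*v - p*v^2 - 7*v^3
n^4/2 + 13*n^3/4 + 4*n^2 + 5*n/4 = n*(n/2 + 1/2)*(n + 1/2)*(n + 5)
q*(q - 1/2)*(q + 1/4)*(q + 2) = q^4 + 7*q^3/4 - 5*q^2/8 - q/4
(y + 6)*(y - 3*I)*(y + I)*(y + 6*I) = y^4 + 6*y^3 + 4*I*y^3 + 15*y^2 + 24*I*y^2 + 90*y + 18*I*y + 108*I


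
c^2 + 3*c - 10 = (c - 2)*(c + 5)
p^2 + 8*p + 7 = (p + 1)*(p + 7)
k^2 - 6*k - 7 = (k - 7)*(k + 1)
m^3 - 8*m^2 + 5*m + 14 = (m - 7)*(m - 2)*(m + 1)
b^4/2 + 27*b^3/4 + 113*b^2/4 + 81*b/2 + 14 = (b/2 + 1)*(b + 1/2)*(b + 4)*(b + 7)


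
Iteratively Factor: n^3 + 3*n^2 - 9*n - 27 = (n + 3)*(n^2 - 9) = (n - 3)*(n + 3)*(n + 3)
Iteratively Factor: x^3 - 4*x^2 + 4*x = (x - 2)*(x^2 - 2*x) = (x - 2)^2*(x)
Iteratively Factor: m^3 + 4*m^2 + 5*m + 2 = (m + 1)*(m^2 + 3*m + 2) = (m + 1)*(m + 2)*(m + 1)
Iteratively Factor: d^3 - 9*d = (d + 3)*(d^2 - 3*d) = d*(d + 3)*(d - 3)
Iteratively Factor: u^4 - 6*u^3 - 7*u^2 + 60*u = (u - 5)*(u^3 - u^2 - 12*u) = u*(u - 5)*(u^2 - u - 12) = u*(u - 5)*(u + 3)*(u - 4)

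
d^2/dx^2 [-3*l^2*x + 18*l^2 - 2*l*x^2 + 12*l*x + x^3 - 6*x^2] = -4*l + 6*x - 12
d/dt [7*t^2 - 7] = 14*t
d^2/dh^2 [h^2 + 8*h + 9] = 2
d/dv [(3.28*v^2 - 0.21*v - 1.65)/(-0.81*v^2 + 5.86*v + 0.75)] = (19.0507*v^2 + 2.247*v + 9.5115)/(0.6561*v^4 - 9.4932*v^3 + 33.1246*v^2 + 8.79*v + 0.5625)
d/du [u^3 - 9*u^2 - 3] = 3*u*(u - 6)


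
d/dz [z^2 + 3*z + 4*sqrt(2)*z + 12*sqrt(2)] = 2*z + 3 + 4*sqrt(2)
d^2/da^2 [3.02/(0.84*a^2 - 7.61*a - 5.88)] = (4.261824*a^2 - 38.610096*a - 3.02*(1.68*a - 7.61)*(3.36*a - 15.22) - 29.832768)/(-0.84*a^2 + 7.61*a + 5.88)^3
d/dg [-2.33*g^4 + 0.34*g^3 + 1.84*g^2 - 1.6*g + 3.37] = -9.32*g^3 + 1.02*g^2 + 3.68*g - 1.6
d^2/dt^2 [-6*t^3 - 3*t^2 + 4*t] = -36*t - 6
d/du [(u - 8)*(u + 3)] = 2*u - 5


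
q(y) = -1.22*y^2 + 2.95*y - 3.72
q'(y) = 2.95 - 2.44*y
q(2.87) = -5.30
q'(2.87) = -4.05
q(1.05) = -1.97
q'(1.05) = 0.39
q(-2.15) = -15.70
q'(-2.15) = 8.20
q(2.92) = -5.51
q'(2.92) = -4.17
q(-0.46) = -5.34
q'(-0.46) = 4.07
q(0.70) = -2.25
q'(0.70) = 1.24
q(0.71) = -2.24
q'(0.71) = 1.22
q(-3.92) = -34.03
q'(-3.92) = 12.51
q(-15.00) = -322.47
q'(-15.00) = 39.55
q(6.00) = -29.94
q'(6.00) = -11.69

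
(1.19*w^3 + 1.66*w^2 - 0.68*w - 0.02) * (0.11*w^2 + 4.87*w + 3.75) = 0.1309*w^5 + 5.9779*w^4 + 12.4719*w^3 + 2.9112*w^2 - 2.6474*w - 0.075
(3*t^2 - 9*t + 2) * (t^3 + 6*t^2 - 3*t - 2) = 3*t^5 + 9*t^4 - 61*t^3 + 33*t^2 + 12*t - 4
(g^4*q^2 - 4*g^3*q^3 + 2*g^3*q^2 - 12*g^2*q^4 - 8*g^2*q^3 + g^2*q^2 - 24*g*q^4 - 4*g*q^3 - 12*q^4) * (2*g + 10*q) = 2*g^5*q^2 + 2*g^4*q^3 + 4*g^4*q^2 - 64*g^3*q^4 + 4*g^3*q^3 + 2*g^3*q^2 - 120*g^2*q^5 - 128*g^2*q^4 + 2*g^2*q^3 - 240*g*q^5 - 64*g*q^4 - 120*q^5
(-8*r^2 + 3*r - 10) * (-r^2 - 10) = 8*r^4 - 3*r^3 + 90*r^2 - 30*r + 100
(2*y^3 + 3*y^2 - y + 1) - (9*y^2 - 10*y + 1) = 2*y^3 - 6*y^2 + 9*y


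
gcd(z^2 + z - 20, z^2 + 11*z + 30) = z + 5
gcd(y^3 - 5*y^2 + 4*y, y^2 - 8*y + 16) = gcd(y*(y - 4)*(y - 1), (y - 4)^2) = y - 4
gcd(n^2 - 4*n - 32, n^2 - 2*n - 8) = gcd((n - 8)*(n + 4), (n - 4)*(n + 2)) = 1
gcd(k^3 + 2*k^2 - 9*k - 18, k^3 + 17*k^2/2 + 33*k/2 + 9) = 1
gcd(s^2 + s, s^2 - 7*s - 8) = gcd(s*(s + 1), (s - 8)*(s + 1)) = s + 1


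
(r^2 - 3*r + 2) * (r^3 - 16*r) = r^5 - 3*r^4 - 14*r^3 + 48*r^2 - 32*r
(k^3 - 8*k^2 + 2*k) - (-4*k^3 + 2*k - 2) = 5*k^3 - 8*k^2 + 2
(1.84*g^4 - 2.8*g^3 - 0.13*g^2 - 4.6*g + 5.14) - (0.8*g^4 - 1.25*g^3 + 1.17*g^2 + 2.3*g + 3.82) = 1.04*g^4 - 1.55*g^3 - 1.3*g^2 - 6.9*g + 1.32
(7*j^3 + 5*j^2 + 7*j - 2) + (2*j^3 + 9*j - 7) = 9*j^3 + 5*j^2 + 16*j - 9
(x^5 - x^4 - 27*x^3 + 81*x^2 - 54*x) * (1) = x^5 - x^4 - 27*x^3 + 81*x^2 - 54*x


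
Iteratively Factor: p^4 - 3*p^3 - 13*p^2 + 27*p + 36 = (p - 4)*(p^3 + p^2 - 9*p - 9) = (p - 4)*(p - 3)*(p^2 + 4*p + 3) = (p - 4)*(p - 3)*(p + 3)*(p + 1)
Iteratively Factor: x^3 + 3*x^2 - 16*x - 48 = (x - 4)*(x^2 + 7*x + 12) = (x - 4)*(x + 4)*(x + 3)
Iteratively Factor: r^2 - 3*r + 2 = (r - 1)*(r - 2)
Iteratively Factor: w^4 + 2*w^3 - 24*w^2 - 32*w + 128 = (w - 2)*(w^3 + 4*w^2 - 16*w - 64) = (w - 2)*(w + 4)*(w^2 - 16) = (w - 2)*(w + 4)^2*(w - 4)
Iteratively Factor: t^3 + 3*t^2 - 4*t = (t + 4)*(t^2 - t) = t*(t + 4)*(t - 1)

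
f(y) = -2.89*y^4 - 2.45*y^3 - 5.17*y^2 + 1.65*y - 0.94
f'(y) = -11.56*y^3 - 7.35*y^2 - 10.34*y + 1.65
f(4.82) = -1947.31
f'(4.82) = -1513.44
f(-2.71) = -150.49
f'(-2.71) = 205.77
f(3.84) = -837.95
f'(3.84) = -801.00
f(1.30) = -21.17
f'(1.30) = -49.61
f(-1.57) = -24.35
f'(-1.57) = 44.50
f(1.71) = -50.20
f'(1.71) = -95.33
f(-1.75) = -33.64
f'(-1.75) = 59.19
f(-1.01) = -8.36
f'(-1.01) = 16.51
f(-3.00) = -220.36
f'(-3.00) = 278.64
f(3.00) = -342.76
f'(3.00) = -407.64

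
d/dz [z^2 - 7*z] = 2*z - 7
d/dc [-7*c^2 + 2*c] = 2 - 14*c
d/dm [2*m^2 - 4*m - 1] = 4*m - 4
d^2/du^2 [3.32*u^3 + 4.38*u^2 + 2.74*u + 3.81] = 19.92*u + 8.76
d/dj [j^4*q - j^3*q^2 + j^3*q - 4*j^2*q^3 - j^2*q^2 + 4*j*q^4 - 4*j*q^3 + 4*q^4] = q*(4*j^3 - 3*j^2*q + 3*j^2 - 8*j*q^2 - 2*j*q + 4*q^3 - 4*q^2)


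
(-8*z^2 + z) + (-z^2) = -9*z^2 + z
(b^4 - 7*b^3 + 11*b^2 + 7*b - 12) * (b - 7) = b^5 - 14*b^4 + 60*b^3 - 70*b^2 - 61*b + 84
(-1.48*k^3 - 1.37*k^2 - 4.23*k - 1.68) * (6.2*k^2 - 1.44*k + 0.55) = -9.176*k^5 - 6.3628*k^4 - 25.0672*k^3 - 5.0783*k^2 + 0.0926999999999998*k - 0.924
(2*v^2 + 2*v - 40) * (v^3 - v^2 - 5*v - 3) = 2*v^5 - 52*v^3 + 24*v^2 + 194*v + 120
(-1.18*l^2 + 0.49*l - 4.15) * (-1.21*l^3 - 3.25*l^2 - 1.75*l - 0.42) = 1.4278*l^5 + 3.2421*l^4 + 5.494*l^3 + 13.1256*l^2 + 7.0567*l + 1.743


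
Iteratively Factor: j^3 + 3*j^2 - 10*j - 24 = (j - 3)*(j^2 + 6*j + 8) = (j - 3)*(j + 2)*(j + 4)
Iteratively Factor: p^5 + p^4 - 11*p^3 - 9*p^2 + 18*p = (p - 3)*(p^4 + 4*p^3 + p^2 - 6*p) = (p - 3)*(p + 2)*(p^3 + 2*p^2 - 3*p) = p*(p - 3)*(p + 2)*(p^2 + 2*p - 3) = p*(p - 3)*(p - 1)*(p + 2)*(p + 3)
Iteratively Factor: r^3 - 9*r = (r - 3)*(r^2 + 3*r) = r*(r - 3)*(r + 3)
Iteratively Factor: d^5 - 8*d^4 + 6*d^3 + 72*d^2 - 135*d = (d - 3)*(d^4 - 5*d^3 - 9*d^2 + 45*d) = d*(d - 3)*(d^3 - 5*d^2 - 9*d + 45) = d*(d - 5)*(d - 3)*(d^2 - 9) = d*(d - 5)*(d - 3)*(d + 3)*(d - 3)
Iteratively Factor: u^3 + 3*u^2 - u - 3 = (u + 3)*(u^2 - 1) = (u + 1)*(u + 3)*(u - 1)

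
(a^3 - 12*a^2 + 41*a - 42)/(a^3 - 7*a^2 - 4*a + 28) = (a - 3)/(a + 2)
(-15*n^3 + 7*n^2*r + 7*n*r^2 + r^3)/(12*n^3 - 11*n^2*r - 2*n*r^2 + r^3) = (5*n + r)/(-4*n + r)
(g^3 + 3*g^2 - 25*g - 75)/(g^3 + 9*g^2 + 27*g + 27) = (g^2 - 25)/(g^2 + 6*g + 9)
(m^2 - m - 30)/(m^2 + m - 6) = (m^2 - m - 30)/(m^2 + m - 6)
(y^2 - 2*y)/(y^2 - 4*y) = (y - 2)/(y - 4)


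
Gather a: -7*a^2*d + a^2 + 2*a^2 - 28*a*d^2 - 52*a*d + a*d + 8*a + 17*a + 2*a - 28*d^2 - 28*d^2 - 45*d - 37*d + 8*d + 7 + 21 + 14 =a^2*(3 - 7*d) + a*(-28*d^2 - 51*d + 27) - 56*d^2 - 74*d + 42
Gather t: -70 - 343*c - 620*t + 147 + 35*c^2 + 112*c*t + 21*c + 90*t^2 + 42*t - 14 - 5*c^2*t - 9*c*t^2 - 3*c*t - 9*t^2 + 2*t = 35*c^2 - 322*c + t^2*(81 - 9*c) + t*(-5*c^2 + 109*c - 576) + 63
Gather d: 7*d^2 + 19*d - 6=7*d^2 + 19*d - 6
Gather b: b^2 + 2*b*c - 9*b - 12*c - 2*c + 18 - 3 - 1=b^2 + b*(2*c - 9) - 14*c + 14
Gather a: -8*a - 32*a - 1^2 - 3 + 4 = -40*a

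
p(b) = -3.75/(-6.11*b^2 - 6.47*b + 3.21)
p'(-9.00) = 0.00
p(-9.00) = 0.01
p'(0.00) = -2.35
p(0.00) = -1.17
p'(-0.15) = -1.06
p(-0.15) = -0.93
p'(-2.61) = 0.21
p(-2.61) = 0.17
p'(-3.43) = 0.06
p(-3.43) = 0.08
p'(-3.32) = 0.07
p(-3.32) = 0.09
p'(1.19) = -0.46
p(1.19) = 0.29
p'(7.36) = -0.00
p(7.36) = 0.01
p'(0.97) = -0.88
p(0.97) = 0.43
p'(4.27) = -0.01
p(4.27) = 0.03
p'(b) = -3.75*(12.22*b + 6.47)/(-6.11*b^2 - 6.47*b + 3.21)^2 = (-45.825*b - 24.2625)/(6.11*b^2 + 6.47*b - 3.21)^2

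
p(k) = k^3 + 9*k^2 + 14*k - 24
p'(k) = 3*k^2 + 18*k + 14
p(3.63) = 193.24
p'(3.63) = 118.87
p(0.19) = -21.01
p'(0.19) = 17.53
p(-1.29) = -29.23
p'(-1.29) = -4.23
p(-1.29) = -29.23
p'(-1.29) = -4.23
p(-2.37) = -19.94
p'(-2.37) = -11.81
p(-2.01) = -23.90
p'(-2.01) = -10.06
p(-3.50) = -5.62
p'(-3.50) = -12.25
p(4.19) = 266.22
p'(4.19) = 142.09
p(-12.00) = -624.00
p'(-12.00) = 230.00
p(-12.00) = -624.00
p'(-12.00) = 230.00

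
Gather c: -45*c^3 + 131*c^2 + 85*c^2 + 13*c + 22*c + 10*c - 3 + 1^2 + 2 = -45*c^3 + 216*c^2 + 45*c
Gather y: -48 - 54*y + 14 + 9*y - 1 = -45*y - 35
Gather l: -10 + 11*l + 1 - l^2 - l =-l^2 + 10*l - 9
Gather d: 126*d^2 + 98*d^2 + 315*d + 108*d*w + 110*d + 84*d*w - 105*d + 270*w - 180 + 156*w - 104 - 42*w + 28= 224*d^2 + d*(192*w + 320) + 384*w - 256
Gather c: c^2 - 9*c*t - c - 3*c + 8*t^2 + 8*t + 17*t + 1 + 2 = c^2 + c*(-9*t - 4) + 8*t^2 + 25*t + 3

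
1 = 1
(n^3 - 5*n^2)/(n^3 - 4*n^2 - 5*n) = n/(n + 1)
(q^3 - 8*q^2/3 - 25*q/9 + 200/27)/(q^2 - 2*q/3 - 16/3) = (q^2 - 25/9)/(q + 2)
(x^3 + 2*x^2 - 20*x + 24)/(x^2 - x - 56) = (-x^3 - 2*x^2 + 20*x - 24)/(-x^2 + x + 56)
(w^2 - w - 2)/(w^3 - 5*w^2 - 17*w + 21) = (w^2 - w - 2)/(w^3 - 5*w^2 - 17*w + 21)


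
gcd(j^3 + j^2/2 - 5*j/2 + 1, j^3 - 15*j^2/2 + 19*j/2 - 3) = j^2 - 3*j/2 + 1/2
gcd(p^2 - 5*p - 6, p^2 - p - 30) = p - 6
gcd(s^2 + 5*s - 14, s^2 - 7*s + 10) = s - 2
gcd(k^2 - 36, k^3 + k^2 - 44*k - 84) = k + 6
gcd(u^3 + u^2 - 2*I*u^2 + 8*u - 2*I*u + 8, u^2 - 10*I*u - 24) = u - 4*I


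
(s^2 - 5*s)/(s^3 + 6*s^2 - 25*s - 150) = s/(s^2 + 11*s + 30)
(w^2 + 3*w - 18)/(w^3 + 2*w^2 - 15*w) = (w + 6)/(w*(w + 5))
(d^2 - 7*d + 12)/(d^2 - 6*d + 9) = (d - 4)/(d - 3)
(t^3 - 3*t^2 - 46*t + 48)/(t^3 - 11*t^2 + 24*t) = (t^2 + 5*t - 6)/(t*(t - 3))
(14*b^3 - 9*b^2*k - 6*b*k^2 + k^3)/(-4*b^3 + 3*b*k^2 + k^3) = (-7*b + k)/(2*b + k)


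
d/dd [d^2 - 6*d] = 2*d - 6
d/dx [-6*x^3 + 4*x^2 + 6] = 2*x*(4 - 9*x)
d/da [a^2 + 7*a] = 2*a + 7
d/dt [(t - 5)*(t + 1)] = 2*t - 4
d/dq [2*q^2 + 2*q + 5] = 4*q + 2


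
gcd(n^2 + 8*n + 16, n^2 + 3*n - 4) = n + 4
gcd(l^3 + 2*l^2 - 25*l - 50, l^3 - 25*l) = l^2 - 25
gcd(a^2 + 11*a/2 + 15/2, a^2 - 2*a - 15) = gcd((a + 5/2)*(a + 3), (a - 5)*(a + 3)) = a + 3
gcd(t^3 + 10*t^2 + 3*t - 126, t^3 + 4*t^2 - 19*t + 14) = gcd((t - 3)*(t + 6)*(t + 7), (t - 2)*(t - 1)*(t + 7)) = t + 7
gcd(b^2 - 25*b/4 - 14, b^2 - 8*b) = b - 8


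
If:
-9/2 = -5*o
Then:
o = 9/10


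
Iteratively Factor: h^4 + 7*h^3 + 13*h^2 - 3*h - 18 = (h + 3)*(h^3 + 4*h^2 + h - 6) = (h + 2)*(h + 3)*(h^2 + 2*h - 3) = (h - 1)*(h + 2)*(h + 3)*(h + 3)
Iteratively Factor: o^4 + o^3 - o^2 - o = (o)*(o^3 + o^2 - o - 1) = o*(o - 1)*(o^2 + 2*o + 1) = o*(o - 1)*(o + 1)*(o + 1)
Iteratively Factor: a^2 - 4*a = (a - 4)*(a)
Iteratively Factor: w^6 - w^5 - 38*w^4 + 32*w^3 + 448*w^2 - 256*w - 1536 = (w + 4)*(w^5 - 5*w^4 - 18*w^3 + 104*w^2 + 32*w - 384) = (w - 4)*(w + 4)*(w^4 - w^3 - 22*w^2 + 16*w + 96) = (w - 4)*(w - 3)*(w + 4)*(w^3 + 2*w^2 - 16*w - 32) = (w - 4)*(w - 3)*(w + 4)^2*(w^2 - 2*w - 8) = (w - 4)*(w - 3)*(w + 2)*(w + 4)^2*(w - 4)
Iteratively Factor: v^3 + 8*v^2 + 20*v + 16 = (v + 2)*(v^2 + 6*v + 8) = (v + 2)^2*(v + 4)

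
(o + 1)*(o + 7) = o^2 + 8*o + 7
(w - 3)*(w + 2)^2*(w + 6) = w^4 + 7*w^3 - 2*w^2 - 60*w - 72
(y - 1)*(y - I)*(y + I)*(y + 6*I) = y^4 - y^3 + 6*I*y^3 + y^2 - 6*I*y^2 - y + 6*I*y - 6*I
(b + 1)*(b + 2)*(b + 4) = b^3 + 7*b^2 + 14*b + 8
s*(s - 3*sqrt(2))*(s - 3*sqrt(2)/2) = s^3 - 9*sqrt(2)*s^2/2 + 9*s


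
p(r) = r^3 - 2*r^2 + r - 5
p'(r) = 3*r^2 - 4*r + 1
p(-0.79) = -7.53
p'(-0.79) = 6.03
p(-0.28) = -5.46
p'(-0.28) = 2.36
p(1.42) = -4.75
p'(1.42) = 1.37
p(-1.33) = -12.22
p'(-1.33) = 11.63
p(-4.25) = -122.14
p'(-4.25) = 72.19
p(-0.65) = -6.77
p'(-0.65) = 4.87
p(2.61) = 1.77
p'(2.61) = 11.00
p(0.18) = -4.88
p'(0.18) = 0.38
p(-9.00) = -905.00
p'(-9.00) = 280.00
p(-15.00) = -3845.00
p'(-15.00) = 736.00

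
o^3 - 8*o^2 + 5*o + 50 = (o - 5)^2*(o + 2)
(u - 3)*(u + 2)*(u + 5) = u^3 + 4*u^2 - 11*u - 30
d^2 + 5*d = d*(d + 5)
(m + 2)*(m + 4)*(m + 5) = m^3 + 11*m^2 + 38*m + 40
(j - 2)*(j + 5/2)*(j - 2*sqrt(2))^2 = j^4 - 4*sqrt(2)*j^3 + j^3/2 - 2*sqrt(2)*j^2 + 3*j^2 + 4*j + 20*sqrt(2)*j - 40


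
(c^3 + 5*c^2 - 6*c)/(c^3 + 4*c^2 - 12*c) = (c - 1)/(c - 2)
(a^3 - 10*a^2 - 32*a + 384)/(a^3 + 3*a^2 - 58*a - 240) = (a - 8)/(a + 5)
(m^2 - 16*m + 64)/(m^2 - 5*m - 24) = (m - 8)/(m + 3)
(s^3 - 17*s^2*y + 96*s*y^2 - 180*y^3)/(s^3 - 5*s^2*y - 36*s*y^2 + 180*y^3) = (s - 6*y)/(s + 6*y)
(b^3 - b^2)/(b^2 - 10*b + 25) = b^2*(b - 1)/(b^2 - 10*b + 25)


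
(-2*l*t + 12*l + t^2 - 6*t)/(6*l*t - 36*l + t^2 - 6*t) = (-2*l + t)/(6*l + t)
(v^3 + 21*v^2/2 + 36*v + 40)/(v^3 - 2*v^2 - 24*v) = (v^2 + 13*v/2 + 10)/(v*(v - 6))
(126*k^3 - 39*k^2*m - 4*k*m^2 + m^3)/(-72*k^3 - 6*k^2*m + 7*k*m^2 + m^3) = (-7*k + m)/(4*k + m)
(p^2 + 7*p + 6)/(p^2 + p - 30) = (p + 1)/(p - 5)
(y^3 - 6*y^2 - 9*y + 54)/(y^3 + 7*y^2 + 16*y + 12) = (y^2 - 9*y + 18)/(y^2 + 4*y + 4)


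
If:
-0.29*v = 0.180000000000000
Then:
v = -0.62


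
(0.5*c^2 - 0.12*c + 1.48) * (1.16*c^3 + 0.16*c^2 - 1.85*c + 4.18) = 0.58*c^5 - 0.0592*c^4 + 0.7726*c^3 + 2.5488*c^2 - 3.2396*c + 6.1864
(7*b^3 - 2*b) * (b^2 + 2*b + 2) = 7*b^5 + 14*b^4 + 12*b^3 - 4*b^2 - 4*b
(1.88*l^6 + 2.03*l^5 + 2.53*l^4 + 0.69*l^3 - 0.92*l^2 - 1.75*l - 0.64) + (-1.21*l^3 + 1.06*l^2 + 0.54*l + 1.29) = 1.88*l^6 + 2.03*l^5 + 2.53*l^4 - 0.52*l^3 + 0.14*l^2 - 1.21*l + 0.65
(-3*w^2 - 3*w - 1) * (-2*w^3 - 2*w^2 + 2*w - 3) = 6*w^5 + 12*w^4 + 2*w^3 + 5*w^2 + 7*w + 3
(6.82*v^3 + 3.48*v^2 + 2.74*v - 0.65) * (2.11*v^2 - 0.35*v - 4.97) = 14.3902*v^5 + 4.9558*v^4 - 29.332*v^3 - 19.6261*v^2 - 13.3903*v + 3.2305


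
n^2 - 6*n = n*(n - 6)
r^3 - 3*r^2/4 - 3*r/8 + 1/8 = (r - 1)*(r - 1/4)*(r + 1/2)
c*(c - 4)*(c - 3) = c^3 - 7*c^2 + 12*c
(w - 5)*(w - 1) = w^2 - 6*w + 5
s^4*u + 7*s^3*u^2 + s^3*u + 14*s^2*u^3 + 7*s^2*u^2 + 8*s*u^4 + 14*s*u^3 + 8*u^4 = (s + u)*(s + 2*u)*(s + 4*u)*(s*u + u)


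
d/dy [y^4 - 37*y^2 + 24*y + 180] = 4*y^3 - 74*y + 24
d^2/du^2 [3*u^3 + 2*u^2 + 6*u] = 18*u + 4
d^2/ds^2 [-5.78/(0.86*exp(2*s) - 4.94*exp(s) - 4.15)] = (5.78*(1.72*exp(s) - 4.94)*(3.44*exp(s) - 9.88)*exp(s) + (19.8832*exp(s) - 28.5532)*(-0.86*exp(2*s) + 4.94*exp(s) + 4.15))*exp(s)/(-0.86*exp(2*s) + 4.94*exp(s) + 4.15)^3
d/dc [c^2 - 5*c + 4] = 2*c - 5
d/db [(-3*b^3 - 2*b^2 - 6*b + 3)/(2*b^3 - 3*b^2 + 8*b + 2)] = (13*b^4 - 24*b^3 - 70*b^2 + 10*b - 36)/(4*b^6 - 12*b^5 + 41*b^4 - 40*b^3 + 52*b^2 + 32*b + 4)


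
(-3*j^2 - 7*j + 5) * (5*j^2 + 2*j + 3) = -15*j^4 - 41*j^3 + 2*j^2 - 11*j + 15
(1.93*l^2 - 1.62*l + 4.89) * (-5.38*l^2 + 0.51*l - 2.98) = -10.3834*l^4 + 9.6999*l^3 - 32.8858*l^2 + 7.3215*l - 14.5722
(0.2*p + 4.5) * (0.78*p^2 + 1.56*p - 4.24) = 0.156*p^3 + 3.822*p^2 + 6.172*p - 19.08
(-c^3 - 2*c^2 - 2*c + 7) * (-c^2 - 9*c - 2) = c^5 + 11*c^4 + 22*c^3 + 15*c^2 - 59*c - 14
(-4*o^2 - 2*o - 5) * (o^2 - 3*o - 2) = -4*o^4 + 10*o^3 + 9*o^2 + 19*o + 10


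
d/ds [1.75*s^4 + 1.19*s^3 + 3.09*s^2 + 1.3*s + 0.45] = 7.0*s^3 + 3.57*s^2 + 6.18*s + 1.3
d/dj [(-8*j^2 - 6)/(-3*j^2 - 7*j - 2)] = 2*(28*j^2 - 2*j - 21)/(9*j^4 + 42*j^3 + 61*j^2 + 28*j + 4)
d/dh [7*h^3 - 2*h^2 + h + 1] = 21*h^2 - 4*h + 1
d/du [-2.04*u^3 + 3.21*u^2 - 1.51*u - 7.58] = -6.12*u^2 + 6.42*u - 1.51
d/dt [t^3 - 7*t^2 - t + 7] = 3*t^2 - 14*t - 1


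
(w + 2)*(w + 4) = w^2 + 6*w + 8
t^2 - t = t*(t - 1)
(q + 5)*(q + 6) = q^2 + 11*q + 30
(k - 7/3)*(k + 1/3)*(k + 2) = k^3 - 43*k/9 - 14/9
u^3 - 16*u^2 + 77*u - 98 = (u - 7)^2*(u - 2)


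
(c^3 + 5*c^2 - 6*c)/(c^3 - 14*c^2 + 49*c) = (c^2 + 5*c - 6)/(c^2 - 14*c + 49)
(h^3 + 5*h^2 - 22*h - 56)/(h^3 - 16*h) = (h^2 + 9*h + 14)/(h*(h + 4))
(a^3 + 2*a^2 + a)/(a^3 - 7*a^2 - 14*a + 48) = a*(a^2 + 2*a + 1)/(a^3 - 7*a^2 - 14*a + 48)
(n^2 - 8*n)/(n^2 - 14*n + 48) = n/(n - 6)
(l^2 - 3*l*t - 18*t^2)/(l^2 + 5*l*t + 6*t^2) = (l - 6*t)/(l + 2*t)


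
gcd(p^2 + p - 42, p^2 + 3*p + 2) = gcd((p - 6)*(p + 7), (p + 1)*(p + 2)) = 1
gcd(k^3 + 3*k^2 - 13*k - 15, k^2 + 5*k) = k + 5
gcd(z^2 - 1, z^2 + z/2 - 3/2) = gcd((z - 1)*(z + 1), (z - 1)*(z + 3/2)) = z - 1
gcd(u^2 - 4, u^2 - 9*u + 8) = 1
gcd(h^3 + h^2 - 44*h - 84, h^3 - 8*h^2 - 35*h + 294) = h^2 - h - 42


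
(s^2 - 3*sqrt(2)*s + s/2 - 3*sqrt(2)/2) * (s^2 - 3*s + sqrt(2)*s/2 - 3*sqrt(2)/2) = s^4 - 5*sqrt(2)*s^3/2 - 5*s^3/2 - 9*s^2/2 + 25*sqrt(2)*s^2/4 + 15*sqrt(2)*s/4 + 15*s/2 + 9/2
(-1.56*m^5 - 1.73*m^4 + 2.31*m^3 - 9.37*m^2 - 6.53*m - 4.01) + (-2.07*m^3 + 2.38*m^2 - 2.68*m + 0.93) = -1.56*m^5 - 1.73*m^4 + 0.24*m^3 - 6.99*m^2 - 9.21*m - 3.08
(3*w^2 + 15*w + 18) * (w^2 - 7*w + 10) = 3*w^4 - 6*w^3 - 57*w^2 + 24*w + 180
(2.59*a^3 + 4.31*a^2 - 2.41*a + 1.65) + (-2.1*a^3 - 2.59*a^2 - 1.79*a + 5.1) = 0.49*a^3 + 1.72*a^2 - 4.2*a + 6.75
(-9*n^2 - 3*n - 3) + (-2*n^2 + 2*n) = -11*n^2 - n - 3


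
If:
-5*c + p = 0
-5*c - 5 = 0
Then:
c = -1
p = -5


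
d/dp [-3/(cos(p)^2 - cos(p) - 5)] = 3*(1 - 2*cos(p))*sin(p)/(sin(p)^2 + cos(p) + 4)^2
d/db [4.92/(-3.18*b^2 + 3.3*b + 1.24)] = (31.2912*b - 16.236)/(-3.18*b^2 + 3.3*b + 1.24)^2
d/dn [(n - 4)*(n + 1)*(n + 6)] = 3*n^2 + 6*n - 22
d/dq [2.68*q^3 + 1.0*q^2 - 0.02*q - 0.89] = 8.04*q^2 + 2.0*q - 0.02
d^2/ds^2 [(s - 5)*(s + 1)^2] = 6*s - 6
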